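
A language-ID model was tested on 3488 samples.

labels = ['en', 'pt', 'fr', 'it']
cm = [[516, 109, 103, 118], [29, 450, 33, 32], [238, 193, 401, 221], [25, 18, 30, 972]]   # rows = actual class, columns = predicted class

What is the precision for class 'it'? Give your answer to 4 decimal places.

Take TP from the diagonal, FP from the rest of the 'it' prediction marginal, FN from the rest of the 'it' actual marginal.
precision = TP/(TP+FP).
it: TP=972, FP=118+32+221=371 → 972/1343 = 0.72375

0.7238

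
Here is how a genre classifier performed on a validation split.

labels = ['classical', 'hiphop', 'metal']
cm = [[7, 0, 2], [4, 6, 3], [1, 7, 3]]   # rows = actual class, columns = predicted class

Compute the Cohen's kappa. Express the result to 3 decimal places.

0.225

Observed agreement pₒ = trace/N = 16/33 = 0.4848
Expected agreement pₑ = Σ (rowᵢ·colᵢ)/N² = (9·12 + 13·13 + 11·8)/33² = 0.3352
κ = (pₒ − pₑ)/(1 − pₑ) = (0.4848 − 0.3352)/(1 − 0.3352) = 0.225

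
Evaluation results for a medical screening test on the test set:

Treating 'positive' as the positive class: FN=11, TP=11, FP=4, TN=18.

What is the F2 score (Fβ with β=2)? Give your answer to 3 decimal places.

Fβ = (1+β²)·TP / ((1+β²)·TP + β²·FN + FP), with β²=4
= 5·11 / (5·11 + 4·11 + 4) = 0.534

0.534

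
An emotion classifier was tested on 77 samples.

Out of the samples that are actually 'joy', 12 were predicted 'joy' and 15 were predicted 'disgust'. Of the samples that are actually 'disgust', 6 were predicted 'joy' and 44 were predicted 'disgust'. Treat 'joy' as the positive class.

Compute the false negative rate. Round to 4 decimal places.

0.5556

FNR = FN/(FN+TP) = 15/(15+12) = 0.5556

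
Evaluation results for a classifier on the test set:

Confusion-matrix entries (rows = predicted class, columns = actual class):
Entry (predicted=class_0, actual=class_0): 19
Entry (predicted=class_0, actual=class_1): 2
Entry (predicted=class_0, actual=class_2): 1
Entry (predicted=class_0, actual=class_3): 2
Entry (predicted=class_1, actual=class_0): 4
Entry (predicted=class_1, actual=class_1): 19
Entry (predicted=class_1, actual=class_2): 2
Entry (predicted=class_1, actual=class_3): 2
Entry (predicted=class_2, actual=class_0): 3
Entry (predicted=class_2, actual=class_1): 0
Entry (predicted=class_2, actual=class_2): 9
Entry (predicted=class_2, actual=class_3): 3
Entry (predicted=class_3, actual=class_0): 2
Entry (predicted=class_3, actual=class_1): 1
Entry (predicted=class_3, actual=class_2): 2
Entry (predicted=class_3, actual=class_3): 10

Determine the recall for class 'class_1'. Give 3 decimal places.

0.864

One-vs-rest for 'class_1': TP = diagonal; FP = other classes predicted 'class_1'; FN = 'class_1' predicted as other.
recall = TP/(TP+FN).
class_1: TP=19, FN=2+0+1=3 → 19/22 = 0.8636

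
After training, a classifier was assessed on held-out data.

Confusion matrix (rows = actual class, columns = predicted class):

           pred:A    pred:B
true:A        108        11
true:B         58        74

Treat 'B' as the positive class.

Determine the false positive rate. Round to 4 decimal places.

0.0924

FPR = FP/(FP+TN) = 11/(11+108) = 0.0924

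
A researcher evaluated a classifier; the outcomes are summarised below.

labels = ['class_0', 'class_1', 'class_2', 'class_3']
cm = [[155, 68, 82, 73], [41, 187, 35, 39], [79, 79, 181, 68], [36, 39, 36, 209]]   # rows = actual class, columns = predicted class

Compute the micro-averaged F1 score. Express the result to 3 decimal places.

0.520

Micro-averaging pools counts across classes: ΣTP=732, ΣFP=675, ΣFN=675.
Micro-F1 score = 2·TP/(2·TP+FP+FN) on pooled counts = 0.520 (equals overall accuracy in single-label multiclass).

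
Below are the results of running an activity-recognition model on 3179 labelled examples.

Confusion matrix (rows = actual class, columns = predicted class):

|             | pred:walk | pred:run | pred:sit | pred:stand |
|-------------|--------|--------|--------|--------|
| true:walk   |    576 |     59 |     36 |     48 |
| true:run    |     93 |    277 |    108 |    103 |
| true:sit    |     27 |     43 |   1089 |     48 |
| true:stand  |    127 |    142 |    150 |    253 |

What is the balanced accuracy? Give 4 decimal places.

Balanced accuracy = mean of per-class recall.
  walk: recall = 576/719 = 0.80111
  run: recall = 277/581 = 0.47676
  sit: recall = 1089/1207 = 0.90224
  stand: recall = 253/672 = 0.37649
Mean = (0.80111 + 0.47676 + 0.90224 + 0.37649) / 4 = 0.6392

0.6392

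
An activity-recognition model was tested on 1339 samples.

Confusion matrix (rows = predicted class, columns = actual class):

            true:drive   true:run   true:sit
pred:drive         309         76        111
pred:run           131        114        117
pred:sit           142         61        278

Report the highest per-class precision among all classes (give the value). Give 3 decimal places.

0.623

Per-class precision (TP/(TP+FP)):
  drive: TP=309, FP=76+111=187 → 309/496 = 0.6230
  run: TP=114, FP=131+117=248 → 114/362 = 0.3149
  sit: TP=278, FP=142+61=203 → 278/481 = 0.5780
Highest is class 'drive' with precision = 0.623.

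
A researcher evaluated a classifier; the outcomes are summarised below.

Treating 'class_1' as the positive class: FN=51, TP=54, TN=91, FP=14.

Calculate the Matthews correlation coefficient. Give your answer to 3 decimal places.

0.407

MCC = (TP·TN − FP·FN) / √((TP+FP)(TP+FN)(TN+FP)(TN+FN))
Numerator = 54·91 − 14·51 = 4200
Denominator = √(68·105·105·142) = √106457400 = 10317.8195
MCC = 4200 / 10317.8195 = 0.407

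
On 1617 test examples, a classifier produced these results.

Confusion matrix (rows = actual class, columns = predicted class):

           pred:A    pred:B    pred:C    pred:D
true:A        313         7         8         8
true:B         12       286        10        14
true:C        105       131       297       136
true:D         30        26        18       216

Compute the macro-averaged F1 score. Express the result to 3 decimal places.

Per-class F1 score (2·TP/(2·TP+FP+FN)):
  A: TP=313, FP=12+105+30=147, FN=7+8+8=23 → 626/796 = 0.7864
  B: TP=286, FP=7+131+26=164, FN=12+10+14=36 → 572/772 = 0.7409
  C: TP=297, FP=8+10+18=36, FN=105+131+136=372 → 594/1002 = 0.5928
  D: TP=216, FP=8+14+136=158, FN=30+26+18=74 → 432/664 = 0.6506
Macro-F1 score = mean = (0.7864 + 0.7409 + 0.5928 + 0.6506) / 4 = 0.693

0.693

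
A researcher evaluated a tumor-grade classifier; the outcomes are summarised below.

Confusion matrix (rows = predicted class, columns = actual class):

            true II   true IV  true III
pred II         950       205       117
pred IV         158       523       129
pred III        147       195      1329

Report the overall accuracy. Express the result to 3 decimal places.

0.747

Accuracy = trace / total = (950+523+1329=2802) / 3753 = 2802/3753 = 0.747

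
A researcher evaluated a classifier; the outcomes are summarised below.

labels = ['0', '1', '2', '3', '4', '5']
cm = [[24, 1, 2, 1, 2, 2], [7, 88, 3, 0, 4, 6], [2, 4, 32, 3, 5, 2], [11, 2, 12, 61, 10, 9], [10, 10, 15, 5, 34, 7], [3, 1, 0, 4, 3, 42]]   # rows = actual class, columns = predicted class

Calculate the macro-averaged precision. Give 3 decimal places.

0.630

Per-class precision (TP/(TP+FP)):
  0: TP=24, FP=7+2+11+10+3=33 → 24/57 = 0.4211
  1: TP=88, FP=1+4+2+10+1=18 → 88/106 = 0.8302
  2: TP=32, FP=2+3+12+15+0=32 → 32/64 = 0.5000
  3: TP=61, FP=1+0+3+5+4=13 → 61/74 = 0.8243
  4: TP=34, FP=2+4+5+10+3=24 → 34/58 = 0.5862
  5: TP=42, FP=2+6+2+9+7=26 → 42/68 = 0.6176
Macro-precision = mean = (0.4211 + 0.8302 + 0.5000 + 0.8243 + 0.5862 + 0.6176) / 6 = 0.630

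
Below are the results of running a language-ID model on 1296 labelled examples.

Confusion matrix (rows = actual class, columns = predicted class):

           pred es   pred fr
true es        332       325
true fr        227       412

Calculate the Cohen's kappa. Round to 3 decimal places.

0.150

Observed agreement pₒ = trace/N = 744/1296 = 0.5741
Expected agreement pₑ = Σ (rowᵢ·colᵢ)/N² = (657·559 + 639·737)/1296² = 0.4990
κ = (pₒ − pₑ)/(1 − pₑ) = (0.5741 − 0.4990)/(1 − 0.4990) = 0.150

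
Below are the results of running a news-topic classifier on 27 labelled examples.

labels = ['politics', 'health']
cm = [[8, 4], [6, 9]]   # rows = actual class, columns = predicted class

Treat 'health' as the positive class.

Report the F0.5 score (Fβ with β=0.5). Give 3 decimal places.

0.672

Fβ = (1+β²)·TP / ((1+β²)·TP + β²·FN + FP), with β²=1/4
= 1.25·9 / (1.25·9 + 0.25·6 + 4) = 0.672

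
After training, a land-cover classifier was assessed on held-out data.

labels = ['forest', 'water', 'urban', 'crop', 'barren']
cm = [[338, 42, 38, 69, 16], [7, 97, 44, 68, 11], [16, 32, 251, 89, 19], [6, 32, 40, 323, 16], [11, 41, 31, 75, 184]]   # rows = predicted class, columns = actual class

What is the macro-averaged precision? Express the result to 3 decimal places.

Per-class precision (TP/(TP+FP)):
  forest: TP=338, FP=42+38+69+16=165 → 338/503 = 0.6720
  water: TP=97, FP=7+44+68+11=130 → 97/227 = 0.4273
  urban: TP=251, FP=16+32+89+19=156 → 251/407 = 0.6167
  crop: TP=323, FP=6+32+40+16=94 → 323/417 = 0.7746
  barren: TP=184, FP=11+41+31+75=158 → 184/342 = 0.5380
Macro-precision = mean = (0.6720 + 0.4273 + 0.6167 + 0.7746 + 0.5380) / 5 = 0.606

0.606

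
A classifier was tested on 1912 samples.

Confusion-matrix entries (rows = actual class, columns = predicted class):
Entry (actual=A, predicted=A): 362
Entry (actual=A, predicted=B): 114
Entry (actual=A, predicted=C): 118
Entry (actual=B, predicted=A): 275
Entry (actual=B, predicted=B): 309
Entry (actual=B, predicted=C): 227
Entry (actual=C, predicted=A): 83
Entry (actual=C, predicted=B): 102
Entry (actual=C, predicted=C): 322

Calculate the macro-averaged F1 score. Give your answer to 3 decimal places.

Per-class F1 score (2·TP/(2·TP+FP+FN)):
  A: TP=362, FP=275+83=358, FN=114+118=232 → 724/1314 = 0.5510
  B: TP=309, FP=114+102=216, FN=275+227=502 → 618/1336 = 0.4626
  C: TP=322, FP=118+227=345, FN=83+102=185 → 644/1174 = 0.5486
Macro-F1 score = mean = (0.5510 + 0.4626 + 0.5486) / 3 = 0.521

0.521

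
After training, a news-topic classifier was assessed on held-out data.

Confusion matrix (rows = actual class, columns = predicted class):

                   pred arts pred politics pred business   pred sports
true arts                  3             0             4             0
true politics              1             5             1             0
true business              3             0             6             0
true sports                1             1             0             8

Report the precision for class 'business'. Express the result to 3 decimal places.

Treat 'business' as positive and all other classes as negative.
precision = TP/(TP+FP).
business: TP=6, FP=4+1+0=5 → 6/11 = 0.5455

0.545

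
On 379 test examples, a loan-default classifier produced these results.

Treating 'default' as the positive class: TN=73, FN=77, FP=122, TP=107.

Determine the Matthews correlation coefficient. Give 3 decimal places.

-0.045

MCC = (TP·TN − FP·FN) / √((TP+FP)(TP+FN)(TN+FP)(TN+FN))
Numerator = 107·73 − 122·77 = -1583
Denominator = √(229·184·195·150) = √1232478000 = 35106.6660
MCC = -1583 / 35106.6660 = -0.045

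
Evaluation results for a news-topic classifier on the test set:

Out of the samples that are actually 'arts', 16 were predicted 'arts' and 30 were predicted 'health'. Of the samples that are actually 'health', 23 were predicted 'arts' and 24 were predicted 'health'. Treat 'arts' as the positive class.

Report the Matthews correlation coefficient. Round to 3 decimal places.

-0.143

MCC = (TP·TN − FP·FN) / √((TP+FP)(TP+FN)(TN+FP)(TN+FN))
Numerator = 16·24 − 23·30 = -306
Denominator = √(39·46·47·54) = √4553172 = 2133.8163
MCC = -306 / 2133.8163 = -0.143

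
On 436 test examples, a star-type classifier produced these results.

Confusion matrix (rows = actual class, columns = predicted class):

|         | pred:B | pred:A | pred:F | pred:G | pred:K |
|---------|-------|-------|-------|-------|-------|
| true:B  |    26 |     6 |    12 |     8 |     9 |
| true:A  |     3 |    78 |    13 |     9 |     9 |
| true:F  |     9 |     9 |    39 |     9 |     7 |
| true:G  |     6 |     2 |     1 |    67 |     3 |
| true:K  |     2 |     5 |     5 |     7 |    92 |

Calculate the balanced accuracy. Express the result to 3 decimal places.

0.667

Balanced accuracy = mean of per-class recall.
  B: recall = 26/61 = 0.4262
  A: recall = 78/112 = 0.6964
  F: recall = 39/73 = 0.5342
  G: recall = 67/79 = 0.8481
  K: recall = 92/111 = 0.8288
Mean = (0.4262 + 0.6964 + 0.5342 + 0.8481 + 0.8288) / 5 = 0.667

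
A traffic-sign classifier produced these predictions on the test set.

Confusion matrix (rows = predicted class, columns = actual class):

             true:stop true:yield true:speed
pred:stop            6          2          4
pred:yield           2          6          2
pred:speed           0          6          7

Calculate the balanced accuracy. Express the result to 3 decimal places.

0.572

Balanced accuracy = mean of per-class recall.
  stop: recall = 6/8 = 0.7500
  yield: recall = 6/14 = 0.4286
  speed: recall = 7/13 = 0.5385
Mean = (0.7500 + 0.4286 + 0.5385) / 3 = 0.572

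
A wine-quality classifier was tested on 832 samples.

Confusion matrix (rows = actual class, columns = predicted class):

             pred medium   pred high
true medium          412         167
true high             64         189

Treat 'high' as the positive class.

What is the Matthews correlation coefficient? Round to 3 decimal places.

0.426

MCC = (TP·TN − FP·FN) / √((TP+FP)(TP+FN)(TN+FP)(TN+FN))
Numerator = 189·412 − 167·64 = 67180
Denominator = √(356·253·579·476) = √24823101072 = 157553.4864
MCC = 67180 / 157553.4864 = 0.426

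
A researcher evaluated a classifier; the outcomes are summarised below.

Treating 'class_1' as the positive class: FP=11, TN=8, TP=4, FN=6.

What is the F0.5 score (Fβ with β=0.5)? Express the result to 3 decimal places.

Fβ = (1+β²)·TP / ((1+β²)·TP + β²·FN + FP), with β²=1/4
= 1.25·4 / (1.25·4 + 0.25·6 + 11) = 0.286

0.286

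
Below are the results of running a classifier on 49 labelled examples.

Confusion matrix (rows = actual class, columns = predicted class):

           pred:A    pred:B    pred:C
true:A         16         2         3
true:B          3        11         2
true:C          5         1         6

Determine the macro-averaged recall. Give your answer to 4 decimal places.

0.6498

Per-class recall (TP/(TP+FN)):
  A: TP=16, FN=2+3=5 → 16/21 = 0.76190
  B: TP=11, FN=3+2=5 → 11/16 = 0.68750
  C: TP=6, FN=5+1=6 → 6/12 = 0.50000
Macro-recall = mean = (0.76190 + 0.68750 + 0.50000) / 3 = 0.6498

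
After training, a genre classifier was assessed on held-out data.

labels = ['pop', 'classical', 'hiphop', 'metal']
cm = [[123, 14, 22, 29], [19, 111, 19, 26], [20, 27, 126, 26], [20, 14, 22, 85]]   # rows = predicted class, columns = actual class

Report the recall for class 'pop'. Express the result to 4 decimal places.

0.6758

Treat 'pop' as positive and all other classes as negative.
recall = TP/(TP+FN).
pop: TP=123, FN=19+20+20=59 → 123/182 = 0.67582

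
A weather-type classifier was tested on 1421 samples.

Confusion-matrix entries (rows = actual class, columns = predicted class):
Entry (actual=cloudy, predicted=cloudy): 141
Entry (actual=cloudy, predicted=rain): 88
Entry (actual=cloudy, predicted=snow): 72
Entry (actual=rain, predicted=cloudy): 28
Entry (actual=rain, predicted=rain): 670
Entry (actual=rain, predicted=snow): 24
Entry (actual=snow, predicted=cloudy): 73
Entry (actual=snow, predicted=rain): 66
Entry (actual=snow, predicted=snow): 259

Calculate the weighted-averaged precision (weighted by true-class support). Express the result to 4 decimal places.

Per-class precision (TP/(TP+FP)):
  cloudy: TP=141, FP=28+73=101 → 141/242 = 0.58264
  rain: TP=670, FP=88+66=154 → 670/824 = 0.81311
  snow: TP=259, FP=72+24=96 → 259/355 = 0.72958
Weighted-precision = Σ (supportᵢ/N)·precisionᵢ with N=1421: (301/1421)·0.58264 + (722/1421)·0.81311 + (398/1421)·0.72958 = 0.7409

0.7409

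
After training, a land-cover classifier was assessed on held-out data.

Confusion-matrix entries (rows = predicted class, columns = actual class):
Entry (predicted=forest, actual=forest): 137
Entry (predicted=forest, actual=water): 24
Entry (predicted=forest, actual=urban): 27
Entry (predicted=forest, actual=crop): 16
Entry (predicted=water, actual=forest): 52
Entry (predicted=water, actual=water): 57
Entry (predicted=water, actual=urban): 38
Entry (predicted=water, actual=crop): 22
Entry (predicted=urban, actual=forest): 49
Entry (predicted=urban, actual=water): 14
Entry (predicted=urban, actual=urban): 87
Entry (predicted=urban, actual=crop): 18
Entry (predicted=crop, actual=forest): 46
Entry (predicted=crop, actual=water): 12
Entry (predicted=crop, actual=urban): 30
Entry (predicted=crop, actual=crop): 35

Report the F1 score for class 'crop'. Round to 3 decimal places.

0.327

One-vs-rest for 'crop': TP = diagonal; FP = other classes predicted 'crop'; FN = 'crop' predicted as other.
F1 score = 2·TP/(2·TP+FP+FN).
crop: TP=35, FP=46+12+30=88, FN=16+22+18=56 → 70/214 = 0.3271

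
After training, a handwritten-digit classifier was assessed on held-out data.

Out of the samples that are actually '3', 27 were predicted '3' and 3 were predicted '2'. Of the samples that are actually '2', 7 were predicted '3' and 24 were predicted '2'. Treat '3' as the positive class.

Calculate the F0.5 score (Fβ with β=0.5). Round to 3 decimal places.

Fβ = (1+β²)·TP / ((1+β²)·TP + β²·FN + FP), with β²=1/4
= 1.25·27 / (1.25·27 + 0.25·3 + 7) = 0.813

0.813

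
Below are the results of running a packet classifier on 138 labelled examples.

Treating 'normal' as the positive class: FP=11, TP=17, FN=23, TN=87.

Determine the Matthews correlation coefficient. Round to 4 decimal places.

MCC = (TP·TN − FP·FN) / √((TP+FP)(TP+FN)(TN+FP)(TN+FN))
Numerator = 17·87 − 11·23 = 1226
Denominator = √(28·40·98·110) = √12073600 = 3474.7086
MCC = 1226 / 3474.7086 = 0.3528

0.3528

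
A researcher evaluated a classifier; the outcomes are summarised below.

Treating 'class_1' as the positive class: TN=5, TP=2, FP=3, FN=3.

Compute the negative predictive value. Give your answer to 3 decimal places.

0.625

NPV = TN/(TN+FN) = 5/(5+3) = 0.625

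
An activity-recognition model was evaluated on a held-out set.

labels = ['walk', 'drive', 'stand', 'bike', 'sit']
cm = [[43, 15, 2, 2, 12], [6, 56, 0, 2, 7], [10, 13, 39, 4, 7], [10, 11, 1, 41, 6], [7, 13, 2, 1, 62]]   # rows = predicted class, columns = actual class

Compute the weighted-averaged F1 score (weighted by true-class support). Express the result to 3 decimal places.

Per-class F1 score (2·TP/(2·TP+FP+FN)):
  walk: TP=43, FP=15+2+2+12=31, FN=6+10+10+7=33 → 86/150 = 0.5733
  drive: TP=56, FP=6+0+2+7=15, FN=15+13+11+13=52 → 112/179 = 0.6257
  stand: TP=39, FP=10+13+4+7=34, FN=2+0+1+2=5 → 78/117 = 0.6667
  bike: TP=41, FP=10+11+1+6=28, FN=2+2+4+1=9 → 82/119 = 0.6891
  sit: TP=62, FP=7+13+2+1=23, FN=12+7+7+6=32 → 124/179 = 0.6927
Weighted-F1 score = Σ (supportᵢ/N)·F1 scoreᵢ with N=372: (76/372)·0.5733 + (108/372)·0.6257 + (44/372)·0.6667 + (50/372)·0.6891 + (94/372)·0.6927 = 0.645

0.645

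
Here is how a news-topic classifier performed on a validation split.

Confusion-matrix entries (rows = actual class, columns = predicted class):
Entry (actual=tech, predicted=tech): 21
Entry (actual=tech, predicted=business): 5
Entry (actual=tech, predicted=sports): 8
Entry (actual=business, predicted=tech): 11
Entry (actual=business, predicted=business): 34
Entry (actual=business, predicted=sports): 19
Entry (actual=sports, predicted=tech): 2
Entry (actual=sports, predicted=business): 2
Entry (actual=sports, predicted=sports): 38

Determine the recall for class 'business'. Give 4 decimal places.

0.5313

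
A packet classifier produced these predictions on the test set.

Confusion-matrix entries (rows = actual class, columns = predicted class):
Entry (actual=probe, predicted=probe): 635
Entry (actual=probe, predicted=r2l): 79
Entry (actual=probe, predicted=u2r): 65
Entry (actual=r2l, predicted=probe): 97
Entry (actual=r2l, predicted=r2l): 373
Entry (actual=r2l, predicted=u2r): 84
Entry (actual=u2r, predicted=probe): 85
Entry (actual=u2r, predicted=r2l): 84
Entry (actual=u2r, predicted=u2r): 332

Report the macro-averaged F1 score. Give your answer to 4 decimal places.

0.7188

Per-class F1 score (2·TP/(2·TP+FP+FN)):
  probe: TP=635, FP=97+85=182, FN=79+65=144 → 1270/1596 = 0.79574
  r2l: TP=373, FP=79+84=163, FN=97+84=181 → 746/1090 = 0.68440
  u2r: TP=332, FP=65+84=149, FN=85+84=169 → 664/982 = 0.67617
Macro-F1 score = mean = (0.79574 + 0.68440 + 0.67617) / 3 = 0.7188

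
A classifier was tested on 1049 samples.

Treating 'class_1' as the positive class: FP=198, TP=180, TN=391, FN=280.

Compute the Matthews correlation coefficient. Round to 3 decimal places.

0.057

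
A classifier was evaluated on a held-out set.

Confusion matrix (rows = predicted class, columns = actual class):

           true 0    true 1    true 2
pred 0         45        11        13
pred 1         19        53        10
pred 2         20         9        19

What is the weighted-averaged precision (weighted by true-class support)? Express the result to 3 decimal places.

Per-class precision (TP/(TP+FP)):
  0: TP=45, FP=11+13=24 → 45/69 = 0.6522
  1: TP=53, FP=19+10=29 → 53/82 = 0.6463
  2: TP=19, FP=20+9=29 → 19/48 = 0.3958
Weighted-precision = Σ (supportᵢ/N)·precisionᵢ with N=199: (84/199)·0.6522 + (73/199)·0.6463 + (42/199)·0.3958 = 0.596

0.596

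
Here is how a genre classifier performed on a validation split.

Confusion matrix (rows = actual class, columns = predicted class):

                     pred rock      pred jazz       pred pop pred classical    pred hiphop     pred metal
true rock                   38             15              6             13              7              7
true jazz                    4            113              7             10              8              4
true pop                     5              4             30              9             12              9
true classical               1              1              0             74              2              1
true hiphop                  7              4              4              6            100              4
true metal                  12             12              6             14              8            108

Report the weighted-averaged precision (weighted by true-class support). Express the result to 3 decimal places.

Per-class precision (TP/(TP+FP)):
  rock: TP=38, FP=4+5+1+7+12=29 → 38/67 = 0.5672
  jazz: TP=113, FP=15+4+1+4+12=36 → 113/149 = 0.7584
  pop: TP=30, FP=6+7+0+4+6=23 → 30/53 = 0.5660
  classical: TP=74, FP=13+10+9+6+14=52 → 74/126 = 0.5873
  hiphop: TP=100, FP=7+8+12+2+8=37 → 100/137 = 0.7299
  metal: TP=108, FP=7+4+9+1+4=25 → 108/133 = 0.8120
Weighted-precision = Σ (supportᵢ/N)·precisionᵢ with N=665: (86/665)·0.5672 + (146/665)·0.7584 + (69/665)·0.5660 + (79/665)·0.5873 + (125/665)·0.7299 + (160/665)·0.8120 = 0.701

0.701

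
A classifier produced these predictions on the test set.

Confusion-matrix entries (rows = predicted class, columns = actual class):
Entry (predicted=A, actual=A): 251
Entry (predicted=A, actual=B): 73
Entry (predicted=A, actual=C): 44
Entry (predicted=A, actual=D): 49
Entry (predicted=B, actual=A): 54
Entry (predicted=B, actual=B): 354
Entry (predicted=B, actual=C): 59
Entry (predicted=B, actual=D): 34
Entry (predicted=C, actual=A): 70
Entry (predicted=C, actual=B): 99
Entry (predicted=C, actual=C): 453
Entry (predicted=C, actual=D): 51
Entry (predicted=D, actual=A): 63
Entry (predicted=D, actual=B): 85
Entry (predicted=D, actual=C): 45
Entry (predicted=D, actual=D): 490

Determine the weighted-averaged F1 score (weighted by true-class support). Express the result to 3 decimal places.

0.678

Per-class F1 score (2·TP/(2·TP+FP+FN)):
  A: TP=251, FP=73+44+49=166, FN=54+70+63=187 → 502/855 = 0.5871
  B: TP=354, FP=54+59+34=147, FN=73+99+85=257 → 708/1112 = 0.6367
  C: TP=453, FP=70+99+51=220, FN=44+59+45=148 → 906/1274 = 0.7111
  D: TP=490, FP=63+85+45=193, FN=49+34+51=134 → 980/1307 = 0.7498
Weighted-F1 score = Σ (supportᵢ/N)·F1 scoreᵢ with N=2274: (438/2274)·0.5871 + (611/2274)·0.6367 + (601/2274)·0.7111 + (624/2274)·0.7498 = 0.678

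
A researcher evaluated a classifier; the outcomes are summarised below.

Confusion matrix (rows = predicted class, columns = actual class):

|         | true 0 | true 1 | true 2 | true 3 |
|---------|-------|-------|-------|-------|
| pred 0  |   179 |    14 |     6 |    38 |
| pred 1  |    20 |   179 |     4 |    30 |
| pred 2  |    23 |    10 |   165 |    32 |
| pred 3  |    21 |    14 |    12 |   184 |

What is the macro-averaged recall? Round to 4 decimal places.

Per-class recall (TP/(TP+FN)):
  0: TP=179, FN=20+23+21=64 → 179/243 = 0.73663
  1: TP=179, FN=14+10+14=38 → 179/217 = 0.82488
  2: TP=165, FN=6+4+12=22 → 165/187 = 0.88235
  3: TP=184, FN=38+30+32=100 → 184/284 = 0.64789
Macro-recall = mean = (0.73663 + 0.82488 + 0.88235 + 0.64789) / 4 = 0.7729

0.7729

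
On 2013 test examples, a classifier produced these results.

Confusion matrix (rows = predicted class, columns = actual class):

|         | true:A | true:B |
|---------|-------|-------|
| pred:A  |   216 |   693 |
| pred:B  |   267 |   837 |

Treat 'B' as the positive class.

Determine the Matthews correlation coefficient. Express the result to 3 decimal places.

MCC = (TP·TN − FP·FN) / √((TP+FP)(TP+FN)(TN+FP)(TN+FN))
Numerator = 837·216 − 267·693 = -4239
Denominator = √(1104·1530·483·909) = √741603068640 = 861163.7873
MCC = -4239 / 861163.7873 = -0.005

-0.005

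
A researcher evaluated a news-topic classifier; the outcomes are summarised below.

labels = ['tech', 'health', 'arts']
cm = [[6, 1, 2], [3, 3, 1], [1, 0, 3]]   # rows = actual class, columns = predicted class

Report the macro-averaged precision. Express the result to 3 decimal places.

0.617

Per-class precision (TP/(TP+FP)):
  tech: TP=6, FP=3+1=4 → 6/10 = 0.6000
  health: TP=3, FP=1+0=1 → 3/4 = 0.7500
  arts: TP=3, FP=2+1=3 → 3/6 = 0.5000
Macro-precision = mean = (0.6000 + 0.7500 + 0.5000) / 3 = 0.617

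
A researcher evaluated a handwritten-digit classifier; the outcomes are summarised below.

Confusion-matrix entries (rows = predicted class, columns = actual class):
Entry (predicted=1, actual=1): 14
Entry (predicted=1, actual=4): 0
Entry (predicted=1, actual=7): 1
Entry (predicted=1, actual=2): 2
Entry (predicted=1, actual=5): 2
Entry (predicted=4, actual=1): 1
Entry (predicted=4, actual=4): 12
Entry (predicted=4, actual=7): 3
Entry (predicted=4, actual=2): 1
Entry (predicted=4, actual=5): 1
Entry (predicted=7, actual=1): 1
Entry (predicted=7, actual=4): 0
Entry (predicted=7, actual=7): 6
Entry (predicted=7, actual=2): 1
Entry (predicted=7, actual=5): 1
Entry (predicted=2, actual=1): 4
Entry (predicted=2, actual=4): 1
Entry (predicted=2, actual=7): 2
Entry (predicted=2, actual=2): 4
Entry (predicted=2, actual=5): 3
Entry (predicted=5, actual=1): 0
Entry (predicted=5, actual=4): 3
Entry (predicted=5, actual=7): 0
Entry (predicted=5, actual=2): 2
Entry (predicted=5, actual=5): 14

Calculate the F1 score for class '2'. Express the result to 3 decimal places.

One-vs-rest for '2': TP = diagonal; FP = other classes predicted '2'; FN = '2' predicted as other.
F1 score = 2·TP/(2·TP+FP+FN).
2: TP=4, FP=4+1+2+3=10, FN=2+1+1+2=6 → 8/24 = 0.3333

0.333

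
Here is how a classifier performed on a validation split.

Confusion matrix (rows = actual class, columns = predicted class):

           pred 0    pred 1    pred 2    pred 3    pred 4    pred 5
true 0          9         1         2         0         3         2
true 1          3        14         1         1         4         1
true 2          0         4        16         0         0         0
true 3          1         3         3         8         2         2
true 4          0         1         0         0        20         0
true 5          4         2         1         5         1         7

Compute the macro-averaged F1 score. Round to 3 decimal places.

0.592

Per-class F1 score (2·TP/(2·TP+FP+FN)):
  0: TP=9, FP=3+0+1+0+4=8, FN=1+2+0+3+2=8 → 18/34 = 0.5294
  1: TP=14, FP=1+4+3+1+2=11, FN=3+1+1+4+1=10 → 28/49 = 0.5714
  2: TP=16, FP=2+1+3+0+1=7, FN=0+4+0+0+0=4 → 32/43 = 0.7442
  3: TP=8, FP=0+1+0+0+5=6, FN=1+3+3+2+2=11 → 16/33 = 0.4848
  4: TP=20, FP=3+4+0+2+1=10, FN=0+1+0+0+0=1 → 40/51 = 0.7843
  5: TP=7, FP=2+1+0+2+0=5, FN=4+2+1+5+1=13 → 14/32 = 0.4375
Macro-F1 score = mean = (0.5294 + 0.5714 + 0.7442 + 0.4848 + 0.7843 + 0.4375) / 6 = 0.592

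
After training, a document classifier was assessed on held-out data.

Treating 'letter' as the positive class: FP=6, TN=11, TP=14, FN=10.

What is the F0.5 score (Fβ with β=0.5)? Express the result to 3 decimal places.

Fβ = (1+β²)·TP / ((1+β²)·TP + β²·FN + FP), with β²=1/4
= 1.25·14 / (1.25·14 + 0.25·10 + 6) = 0.673

0.673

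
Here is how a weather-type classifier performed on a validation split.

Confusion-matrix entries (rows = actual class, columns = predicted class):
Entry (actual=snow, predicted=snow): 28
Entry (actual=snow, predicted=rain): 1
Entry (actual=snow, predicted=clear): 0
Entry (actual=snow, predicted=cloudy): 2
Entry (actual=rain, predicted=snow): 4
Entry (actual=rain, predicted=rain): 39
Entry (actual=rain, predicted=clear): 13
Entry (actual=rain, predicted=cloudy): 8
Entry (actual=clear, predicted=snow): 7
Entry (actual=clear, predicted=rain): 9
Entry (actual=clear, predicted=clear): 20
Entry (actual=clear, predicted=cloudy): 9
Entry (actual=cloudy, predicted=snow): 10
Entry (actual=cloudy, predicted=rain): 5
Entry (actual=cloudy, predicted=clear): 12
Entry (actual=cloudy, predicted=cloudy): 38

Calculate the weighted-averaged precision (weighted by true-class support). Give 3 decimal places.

0.621

Per-class precision (TP/(TP+FP)):
  snow: TP=28, FP=4+7+10=21 → 28/49 = 0.5714
  rain: TP=39, FP=1+9+5=15 → 39/54 = 0.7222
  clear: TP=20, FP=0+13+12=25 → 20/45 = 0.4444
  cloudy: TP=38, FP=2+8+9=19 → 38/57 = 0.6667
Weighted-precision = Σ (supportᵢ/N)·precisionᵢ with N=205: (31/205)·0.5714 + (64/205)·0.7222 + (45/205)·0.4444 + (65/205)·0.6667 = 0.621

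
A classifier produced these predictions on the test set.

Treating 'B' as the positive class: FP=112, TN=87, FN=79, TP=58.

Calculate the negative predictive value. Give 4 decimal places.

NPV = TN/(TN+FN) = 87/(87+79) = 0.5241

0.5241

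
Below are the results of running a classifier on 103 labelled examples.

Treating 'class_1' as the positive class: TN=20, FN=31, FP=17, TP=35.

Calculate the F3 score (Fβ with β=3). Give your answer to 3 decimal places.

Fβ = (1+β²)·TP / ((1+β²)·TP + β²·FN + FP), with β²=9
= 10·35 / (10·35 + 9·31 + 17) = 0.542

0.542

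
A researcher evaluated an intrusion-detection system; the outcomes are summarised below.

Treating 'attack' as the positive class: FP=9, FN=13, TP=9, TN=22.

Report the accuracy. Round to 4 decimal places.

Accuracy = (TP+TN)/N = (9+22)/53 = 0.5849

0.5849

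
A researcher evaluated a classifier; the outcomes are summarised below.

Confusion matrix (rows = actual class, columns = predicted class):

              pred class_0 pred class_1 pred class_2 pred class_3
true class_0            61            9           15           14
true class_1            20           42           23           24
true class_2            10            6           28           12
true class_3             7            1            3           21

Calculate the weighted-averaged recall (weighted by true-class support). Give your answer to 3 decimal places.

0.514

Per-class recall (TP/(TP+FN)):
  class_0: TP=61, FN=9+15+14=38 → 61/99 = 0.6162
  class_1: TP=42, FN=20+23+24=67 → 42/109 = 0.3853
  class_2: TP=28, FN=10+6+12=28 → 28/56 = 0.5000
  class_3: TP=21, FN=7+1+3=11 → 21/32 = 0.6563
Weighted-recall = Σ (supportᵢ/N)·recallᵢ with N=296: (99/296)·0.6162 + (109/296)·0.3853 + (56/296)·0.5000 + (32/296)·0.6563 = 0.514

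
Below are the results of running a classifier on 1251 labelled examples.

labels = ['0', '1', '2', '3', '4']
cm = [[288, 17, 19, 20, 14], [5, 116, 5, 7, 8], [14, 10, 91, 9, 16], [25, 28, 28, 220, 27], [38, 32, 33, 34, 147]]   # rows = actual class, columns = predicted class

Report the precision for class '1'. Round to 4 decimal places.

Treat '1' as positive and all other classes as negative.
precision = TP/(TP+FP).
1: TP=116, FP=17+10+28+32=87 → 116/203 = 0.57143

0.5714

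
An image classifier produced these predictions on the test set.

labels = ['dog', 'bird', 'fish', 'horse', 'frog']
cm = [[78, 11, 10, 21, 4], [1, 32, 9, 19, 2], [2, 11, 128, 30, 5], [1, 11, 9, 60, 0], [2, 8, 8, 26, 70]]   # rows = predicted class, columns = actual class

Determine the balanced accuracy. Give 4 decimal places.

0.6792

Balanced accuracy = mean of per-class recall.
  dog: recall = 78/84 = 0.92857
  bird: recall = 32/73 = 0.43836
  fish: recall = 128/164 = 0.78049
  horse: recall = 60/156 = 0.38462
  frog: recall = 70/81 = 0.86420
Mean = (0.92857 + 0.43836 + 0.78049 + 0.38462 + 0.86420) / 5 = 0.6792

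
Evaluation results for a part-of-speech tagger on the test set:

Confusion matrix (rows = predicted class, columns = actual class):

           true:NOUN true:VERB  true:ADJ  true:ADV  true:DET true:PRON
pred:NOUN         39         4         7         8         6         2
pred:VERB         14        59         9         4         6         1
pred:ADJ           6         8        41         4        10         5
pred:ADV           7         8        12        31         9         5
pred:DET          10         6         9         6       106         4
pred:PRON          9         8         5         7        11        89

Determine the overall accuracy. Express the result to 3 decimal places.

0.635

Accuracy = trace / total = (39+59+41+31+106+89=365) / 575 = 365/575 = 0.635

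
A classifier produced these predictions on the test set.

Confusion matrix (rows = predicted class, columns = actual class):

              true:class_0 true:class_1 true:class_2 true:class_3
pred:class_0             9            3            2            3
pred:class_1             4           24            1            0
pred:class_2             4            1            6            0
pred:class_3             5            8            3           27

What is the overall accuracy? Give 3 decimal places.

0.660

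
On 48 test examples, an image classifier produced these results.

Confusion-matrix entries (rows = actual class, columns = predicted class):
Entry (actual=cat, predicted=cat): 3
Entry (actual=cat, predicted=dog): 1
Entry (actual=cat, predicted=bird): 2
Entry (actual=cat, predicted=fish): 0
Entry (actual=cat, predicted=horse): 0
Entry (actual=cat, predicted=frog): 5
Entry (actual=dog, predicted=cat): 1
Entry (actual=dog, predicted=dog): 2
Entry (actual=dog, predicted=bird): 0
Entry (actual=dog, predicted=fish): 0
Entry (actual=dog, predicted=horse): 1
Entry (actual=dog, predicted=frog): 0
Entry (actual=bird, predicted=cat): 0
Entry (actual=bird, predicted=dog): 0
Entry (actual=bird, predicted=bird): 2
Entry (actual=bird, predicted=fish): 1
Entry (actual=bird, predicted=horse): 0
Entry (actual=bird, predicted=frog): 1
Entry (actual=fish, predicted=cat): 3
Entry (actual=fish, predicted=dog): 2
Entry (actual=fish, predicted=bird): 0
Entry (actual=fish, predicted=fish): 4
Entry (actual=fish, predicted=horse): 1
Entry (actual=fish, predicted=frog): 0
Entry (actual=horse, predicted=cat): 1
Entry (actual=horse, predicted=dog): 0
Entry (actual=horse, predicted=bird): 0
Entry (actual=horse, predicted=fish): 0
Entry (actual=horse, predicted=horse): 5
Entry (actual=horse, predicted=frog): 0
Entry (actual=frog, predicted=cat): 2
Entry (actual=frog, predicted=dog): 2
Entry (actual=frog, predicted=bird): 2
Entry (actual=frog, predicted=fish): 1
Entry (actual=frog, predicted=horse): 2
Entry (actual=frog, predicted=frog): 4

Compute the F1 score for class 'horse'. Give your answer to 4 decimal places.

0.6667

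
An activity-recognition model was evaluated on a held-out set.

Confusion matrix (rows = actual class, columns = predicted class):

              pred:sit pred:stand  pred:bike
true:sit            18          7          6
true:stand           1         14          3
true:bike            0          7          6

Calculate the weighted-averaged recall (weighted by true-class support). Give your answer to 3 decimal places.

0.613

Per-class recall (TP/(TP+FN)):
  sit: TP=18, FN=7+6=13 → 18/31 = 0.5806
  stand: TP=14, FN=1+3=4 → 14/18 = 0.7778
  bike: TP=6, FN=0+7=7 → 6/13 = 0.4615
Weighted-recall = Σ (supportᵢ/N)·recallᵢ with N=62: (31/62)·0.5806 + (18/62)·0.7778 + (13/62)·0.4615 = 0.613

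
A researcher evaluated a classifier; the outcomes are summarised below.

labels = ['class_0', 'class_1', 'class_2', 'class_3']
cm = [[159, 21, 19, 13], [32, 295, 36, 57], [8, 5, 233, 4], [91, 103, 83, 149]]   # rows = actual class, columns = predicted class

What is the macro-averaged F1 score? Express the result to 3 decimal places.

0.636

Per-class F1 score (2·TP/(2·TP+FP+FN)):
  class_0: TP=159, FP=32+8+91=131, FN=21+19+13=53 → 318/502 = 0.6335
  class_1: TP=295, FP=21+5+103=129, FN=32+36+57=125 → 590/844 = 0.6991
  class_2: TP=233, FP=19+36+83=138, FN=8+5+4=17 → 466/621 = 0.7504
  class_3: TP=149, FP=13+57+4=74, FN=91+103+83=277 → 298/649 = 0.4592
Macro-F1 score = mean = (0.6335 + 0.6991 + 0.7504 + 0.4592) / 4 = 0.636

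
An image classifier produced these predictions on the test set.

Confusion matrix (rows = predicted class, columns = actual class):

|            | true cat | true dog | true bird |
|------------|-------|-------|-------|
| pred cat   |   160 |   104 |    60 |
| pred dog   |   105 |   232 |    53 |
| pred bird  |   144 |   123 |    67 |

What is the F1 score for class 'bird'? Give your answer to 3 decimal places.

F1 score = 2·TP/(2·TP+FP+FN).
bird: TP=67, FP=144+123=267, FN=60+53=113 → 134/514 = 0.2607

0.261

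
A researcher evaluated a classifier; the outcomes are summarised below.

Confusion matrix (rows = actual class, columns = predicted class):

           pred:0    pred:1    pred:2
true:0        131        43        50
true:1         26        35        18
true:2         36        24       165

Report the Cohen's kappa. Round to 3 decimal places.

Observed agreement pₒ = trace/N = 331/528 = 0.6269
Expected agreement pₑ = Σ (rowᵢ·colᵢ)/N² = (224·193 + 79·102 + 225·233)/528² = 0.3720
κ = (pₒ − pₑ)/(1 − pₑ) = (0.6269 − 0.3720)/(1 − 0.3720) = 0.406

0.406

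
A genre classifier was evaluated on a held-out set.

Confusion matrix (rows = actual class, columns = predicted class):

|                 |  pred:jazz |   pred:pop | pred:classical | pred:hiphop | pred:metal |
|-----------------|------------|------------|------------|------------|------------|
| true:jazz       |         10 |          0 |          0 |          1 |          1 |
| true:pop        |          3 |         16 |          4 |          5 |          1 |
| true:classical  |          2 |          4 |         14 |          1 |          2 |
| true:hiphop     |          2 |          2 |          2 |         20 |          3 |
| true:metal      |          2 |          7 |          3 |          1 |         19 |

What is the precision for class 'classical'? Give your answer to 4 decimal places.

0.6087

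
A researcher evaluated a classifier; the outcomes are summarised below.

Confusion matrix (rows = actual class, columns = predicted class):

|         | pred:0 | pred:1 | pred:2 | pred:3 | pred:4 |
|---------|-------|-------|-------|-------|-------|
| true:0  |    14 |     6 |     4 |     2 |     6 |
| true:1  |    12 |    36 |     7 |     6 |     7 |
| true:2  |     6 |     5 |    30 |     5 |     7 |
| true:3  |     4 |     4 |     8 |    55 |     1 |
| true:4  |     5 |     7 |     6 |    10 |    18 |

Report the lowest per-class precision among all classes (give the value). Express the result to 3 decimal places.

Per-class precision (TP/(TP+FP)):
  0: TP=14, FP=12+6+4+5=27 → 14/41 = 0.3415
  1: TP=36, FP=6+5+4+7=22 → 36/58 = 0.6207
  2: TP=30, FP=4+7+8+6=25 → 30/55 = 0.5455
  3: TP=55, FP=2+6+5+10=23 → 55/78 = 0.7051
  4: TP=18, FP=6+7+7+1=21 → 18/39 = 0.4615
Lowest is class '0' with precision = 0.341.

0.341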